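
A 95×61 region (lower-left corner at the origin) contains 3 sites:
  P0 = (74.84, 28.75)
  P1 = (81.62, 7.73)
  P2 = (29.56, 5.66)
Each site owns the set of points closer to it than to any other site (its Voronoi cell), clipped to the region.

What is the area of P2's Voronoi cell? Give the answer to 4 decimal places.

1. box [0,95]×[0,61]: [(0, 0) (95, 0) (95, 61) (0, 61)]
2. ⊥bis P2·P0 via (52.2,17.205): [(0, 0) (60.9735, 0) (29.8673, 61) (0, 61)]  |A|=2770.6427
3. ⊥bis P2·P1 via (55.59,6.695): [(0, 0) (55.8562, 0) (55.4234, 10.8837) (29.8673, 61) (0, 61)]  |A|=2742.7951
4. canonical 5-gon: [(0, 0) (55.8562, 0) (55.4234, 10.8837) (29.8673, 61) (0, 61)]
5. shoelace: 2742.7951

Area of P2's cell: 2742.7951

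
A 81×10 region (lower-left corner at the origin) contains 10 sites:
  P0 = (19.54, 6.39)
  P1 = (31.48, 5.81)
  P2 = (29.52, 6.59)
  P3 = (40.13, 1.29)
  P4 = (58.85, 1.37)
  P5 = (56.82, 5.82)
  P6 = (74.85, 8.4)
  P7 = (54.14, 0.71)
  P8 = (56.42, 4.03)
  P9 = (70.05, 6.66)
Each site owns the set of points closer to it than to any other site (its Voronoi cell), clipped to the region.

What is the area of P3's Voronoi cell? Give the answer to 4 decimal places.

Area of P3's cell: 106.4019

1. box [0,81]×[0,10]: [(0, 0) (81, 0) (81, 10) (0, 10)]
2. ⊥bis P3·P0 via (29.835,3.84): [(28.8839, 0) (81, 0) (81, 10) (31.3608, 10)]  |A|=508.7768
3. ⊥bis P3·P1 via (35.805,3.55): [(33.95, 0) (81, 0) (81, 10) (39.1754, 10)]  |A|=444.3731
4. ⊥bis P3·P2 via (34.825,3.94): [(33.95, 0) (81, 0) (81, 10) (39.1754, 10)]  |A|=444.3731
5. ⊥bis P3·P4 via (49.49,1.33): [(33.95, 0) (49.4957, 0) (49.4529, 10) (39.1754, 10)]  |A|=129.1163
6. ⊥bis P3·P5 via (48.475,3.555): [(33.95, 0) (49.4399, 0) (46.7257, 10) (39.1754, 10)]  |A|=115.2011
7. ⊥bis P3·P6 via (57.49,4.845): [(33.95, 0) (49.4399, 0) (46.7257, 10) (39.1754, 10)]  |A|=115.2011
8. ⊥bis P3·P7 via (47.135,1): [(33.95, 0) (47.0936, 0) (47.4041, 7.5005) (46.7257, 10) (39.1754, 10)]  |A|=106.4019
9. ⊥bis P3·P8 via (48.275,2.66): [(33.95, 0) (47.0936, 0) (47.4041, 7.5005) (46.7257, 10) (39.1754, 10)]  |A|=106.4019
10. ⊥bis P3·P9 via (55.09,3.975): [(33.95, 0) (47.0936, 0) (47.4041, 7.5005) (46.7257, 10) (39.1754, 10)]  |A|=106.4019
11. canonical 5-gon: [(33.95, 0) (47.0936, 0) (47.4041, 7.5005) (46.7257, 10) (39.1754, 10)]
12. shoelace: 106.4019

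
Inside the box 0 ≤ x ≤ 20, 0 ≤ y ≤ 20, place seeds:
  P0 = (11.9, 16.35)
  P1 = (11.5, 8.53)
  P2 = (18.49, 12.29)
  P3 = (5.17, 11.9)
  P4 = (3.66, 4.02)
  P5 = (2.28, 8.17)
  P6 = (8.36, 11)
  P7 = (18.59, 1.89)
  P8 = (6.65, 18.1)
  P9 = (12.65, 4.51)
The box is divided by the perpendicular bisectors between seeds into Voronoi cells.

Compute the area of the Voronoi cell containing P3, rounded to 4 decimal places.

Area of P3's cell: 35.7085

1. box [0,20]×[0,20]: [(0, 0) (20, 0) (20, 20) (0, 20)]
2. ⊥bis P3·P0 via (8.535,14.125): [(0, 0) (17.8747, 0) (4.6503, 20) (0, 20)]  |A|=225.2505
3. ⊥bis P3·P1 via (8.335,10.215): [(0, 0) (2.8967, 0) (9.5774, 12.5486) (4.6503, 20) (0, 20)]  |A|=131.2741
4. ⊥bis P3·P2 via (11.83,12.095): [(0, 0) (2.8967, 0) (9.5774, 12.5486) (4.6503, 20) (0, 20)]  |A|=131.2741
5. ⊥bis P3·P4 via (4.415,7.96): [(0, 8.806) (6.8827, 7.4871) (9.5774, 12.5486) (4.6503, 20) (0, 20)]  |A|=90.1255
6. ⊥bis P3·P5 via (3.725,10.035): [(0, 12.9211) (6.9209, 7.5588) (9.5774, 12.5486) (4.6503, 20) (0, 20)]  |A|=75.6135
7. ⊥bis P3·P6 via (6.765,11.45): [(0, 12.9211) (5.8921, 8.356) (7.8234, 15.2013) (4.6503, 20) (0, 20)]  |A|=63.423
8. ⊥bis P3·P7 via (11.88,6.895): [(0, 12.9211) (5.8921, 8.356) (7.8234, 15.2013) (4.6503, 20) (0, 20)]  |A|=63.423
9. ⊥bis P3·P8 via (5.91,15): [(0, 16.4108) (0, 12.9211) (5.8921, 8.356) (7.6494, 14.5848)]  |A|=35.7085
10. ⊥bis P3·P9 via (8.91,8.205): [(0, 16.4108) (0, 12.9211) (5.8921, 8.356) (7.6494, 14.5848)]  |A|=35.7085
11. canonical 4-gon: [(0, 16.4108) (0, 12.9211) (5.8921, 8.356) (7.6494, 14.5848)]
12. shoelace: 35.7085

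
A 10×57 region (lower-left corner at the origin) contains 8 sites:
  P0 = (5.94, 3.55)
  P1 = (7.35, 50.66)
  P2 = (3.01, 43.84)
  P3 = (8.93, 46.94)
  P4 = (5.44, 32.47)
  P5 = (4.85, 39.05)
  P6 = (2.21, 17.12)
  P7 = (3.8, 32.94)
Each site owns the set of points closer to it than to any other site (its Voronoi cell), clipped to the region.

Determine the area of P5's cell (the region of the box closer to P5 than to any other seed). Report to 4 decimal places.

1. box [0,10]×[0,57]: [(0, 0) (10, 0) (10, 57) (0, 57)]
2. ⊥bis P5·P0 via (5.395,21.3): [(0, 21.1344) (10, 21.4414) (10, 57) (0, 57)]  |A|=357.1213
3. ⊥bis P5·P1 via (6.1,44.855): [(0, 46.1685) (0, 21.1344) (10, 21.4414) (10, 44.0152)]  |A|=238.0399
4. ⊥bis P5·P2 via (3.93,41.445): [(0, 39.9354) (0, 21.1344) (10, 21.4414) (10, 43.7767)]  |A|=205.6815
5. ⊥bis P5·P3 via (6.89,42.995): [(7.3482, 42.7581) (0, 39.9354) (0, 21.1344) (10, 21.4414) (10, 41.3868)]  |A|=202.5128
6. ⊥bis P5·P4 via (5.145,35.76): [(7.3482, 42.7581) (0, 39.9354) (0, 35.2987) (10, 36.1953) (10, 41.3868)]  |A|=57.9215
7. ⊥bis P5·P6 via (3.53,28.085): [(7.3482, 42.7581) (0, 39.9354) (0, 35.2987) (10, 36.1953) (10, 41.3868)]  |A|=57.9215
8. ⊥bis P5·P7 via (4.325,35.995): [(7.3482, 42.7581) (0, 39.9354) (0, 36.7382) (5.5048, 35.7923) (10, 36.1953) (10, 41.3868)]  |A|=53.9592
9. canonical 6-gon: [(7.3482, 42.7581) (0, 39.9354) (0, 36.7382) (5.5048, 35.7923) (10, 36.1953) (10, 41.3868)]
10. shoelace: 53.9592

Area of P5's cell: 53.9592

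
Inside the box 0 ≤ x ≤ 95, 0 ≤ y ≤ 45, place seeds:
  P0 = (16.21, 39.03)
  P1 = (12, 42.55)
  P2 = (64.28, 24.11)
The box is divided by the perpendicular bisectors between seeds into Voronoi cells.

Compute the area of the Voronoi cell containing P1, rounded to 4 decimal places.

Area of P1's cell: 185.7666

1. box [0,95]×[0,45]: [(0, 0) (95, 0) (95, 45) (0, 45)]
2. ⊥bis P1·P0 via (14.105,40.79): [(0, 23.9201) (17.625, 45) (0, 45)]  |A|=185.7666
3. ⊥bis P1·P2 via (38.14,33.33): [(0, 23.9201) (17.625, 45) (0, 45)]  |A|=185.7666
4. canonical 3-gon: [(0, 23.9201) (17.625, 45) (0, 45)]
5. shoelace: 185.7666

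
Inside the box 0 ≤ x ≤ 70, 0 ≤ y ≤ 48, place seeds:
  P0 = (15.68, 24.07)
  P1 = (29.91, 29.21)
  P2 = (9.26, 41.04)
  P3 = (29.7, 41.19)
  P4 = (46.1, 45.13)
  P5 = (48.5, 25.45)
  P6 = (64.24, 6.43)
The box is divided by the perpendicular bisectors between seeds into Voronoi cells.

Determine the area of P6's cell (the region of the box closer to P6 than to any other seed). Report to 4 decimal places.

1. box [0,70]×[0,48]: [(0, 0) (70, 0) (70, 48) (0, 48)]
2. ⊥bis P6·P0 via (39.96,15.25): [(34.4203, 0) (70, 0) (70, 48) (51.8568, 48)]  |A|=1289.35
3. ⊥bis P6·P1 via (47.075,17.82): [(35.2504, 0) (70, 0) (70, 48) (67.1012, 48)]  |A|=903.5617
4. ⊥bis P6·P2 via (36.75,23.735): [(35.2504, 0) (70, 0) (70, 48) (67.1012, 48)]  |A|=903.5617
5. ⊥bis P6·P3 via (46.97,23.81): [(58.9466, 35.7108) (35.2504, 0) (70, 0) (70, 46.6942)]  |A|=878.5334
6. ⊥bis P6·P4 via (55.17,25.78): [(51.087, 23.8662) (35.2504, 0) (70, 0) (70, 32.7313)]  |A|=724.194
7. ⊥bis P6·P5 via (56.37,15.94): [(37.1083, 0) (70, 0) (70, 27.2195)]  |A|=447.6476
8. canonical 3-gon: [(37.1083, 0) (70, 0) (70, 27.2195)]
9. shoelace: 447.6476

Area of P6's cell: 447.6476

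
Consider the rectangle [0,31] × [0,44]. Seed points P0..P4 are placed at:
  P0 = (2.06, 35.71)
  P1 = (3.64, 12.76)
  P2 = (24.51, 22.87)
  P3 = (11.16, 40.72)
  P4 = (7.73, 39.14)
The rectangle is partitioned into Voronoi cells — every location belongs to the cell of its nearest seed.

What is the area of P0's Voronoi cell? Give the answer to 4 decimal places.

Area of P0's cell: 131.9229

1. box [0,31]×[0,44]: [(0, 0) (31, 0) (31, 44) (0, 44)]
2. ⊥bis P0·P1 via (2.85,24.235): [(0, 24.0388) (31, 26.173) (31, 44) (0, 44)]  |A|=585.7173
3. ⊥bis P0·P2 via (13.285,29.29): [(0, 24.0388) (10.7031, 24.7756) (21.6982, 44) (0, 44)]  |A|=315.3901
4. ⊥bis P0·P3 via (6.61,38.215): [(0, 24.0388) (10.7031, 24.7756) (12.3875, 27.7209) (3.4251, 44) (0, 44)]  |A|=166.6546
5. ⊥bis P0·P4 via (4.895,37.425): [(0, 24.0388) (10.7031, 24.7756) (11.5992, 26.3425) (0.9175, 44) (0, 44)]  |A|=131.9229
6. canonical 5-gon: [(0, 24.0388) (10.7031, 24.7756) (11.5992, 26.3425) (0.9175, 44) (0, 44)]
7. shoelace: 131.9229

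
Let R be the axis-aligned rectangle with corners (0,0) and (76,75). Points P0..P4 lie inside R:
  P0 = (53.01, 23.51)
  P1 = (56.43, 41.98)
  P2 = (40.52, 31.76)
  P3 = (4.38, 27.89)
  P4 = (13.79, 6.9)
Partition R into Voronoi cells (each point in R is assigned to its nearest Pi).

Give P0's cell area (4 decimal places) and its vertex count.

Area of P0's cell: 1101.5126 (5 vertices)

1. box [0,76]×[0,75]: [(0, 0) (76, 0) (76, 75) (0, 75)]
2. ⊥bis P0·P1 via (54.72,32.745): [(0, 42.8772) (0, 0) (76, 0) (76, 28.8047)]  |A|=2723.913
3. ⊥bis P0·P2 via (46.765,27.635): [(50.6394, 33.5006) (28.5113, 0) (76, 0) (76, 28.8047)]  |A|=1160.702
4. ⊥bis P0·P3 via (28.695,25.7): [(50.6394, 33.5006) (28.5113, 0) (76, 0) (76, 28.8047)]  |A|=1160.702
5. ⊥bis P0·P4 via (33.4,15.205): [(50.6394, 33.5006) (35.4138, 10.45) (39.8394, 0) (76, 0) (76, 28.8047)]  |A|=1101.5126
6. canonical 5-gon: [(50.6394, 33.5006) (35.4138, 10.45) (39.8394, 0) (76, 0) (76, 28.8047)]
7. shoelace: 1101.5126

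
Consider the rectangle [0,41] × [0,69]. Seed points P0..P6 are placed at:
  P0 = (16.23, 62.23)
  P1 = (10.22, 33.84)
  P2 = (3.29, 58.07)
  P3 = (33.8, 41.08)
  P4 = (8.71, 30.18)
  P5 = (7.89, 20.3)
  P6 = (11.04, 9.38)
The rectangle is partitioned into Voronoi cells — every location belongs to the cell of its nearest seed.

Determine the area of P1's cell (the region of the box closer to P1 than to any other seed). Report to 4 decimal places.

Area of P1's cell: 337.8016

1. box [0,41]×[0,69]: [(0, 0) (41, 0) (41, 69) (0, 69)]
2. ⊥bis P1·P0 via (13.225,48.035): [(0, 50.8347) (0, 0) (41, 0) (41, 42.1552)]  |A|=1906.2919
3. ⊥bis P1·P2 via (6.755,45.955): [(13.6862, 47.9374) (0, 44.023) (0, 0) (41, 0) (41, 42.1552)]  |A|=1859.6792
4. ⊥bis P1·P3 via (22.01,37.46): [(19.148, 46.7811) (13.6862, 47.9374) (0, 44.023) (0, 0) (33.5117, 0)]  |A|=1223.9373
5. ⊥bis P1·P4 via (9.465,32.01): [(25.7457, 25.2931) (19.148, 46.7811) (13.6862, 47.9374) (0, 44.023) (0, 35.915)]  |A|=337.8016
6. ⊥bis P1·P5 via (9.055,27.07): [(25.7457, 25.2931) (19.148, 46.7811) (13.6862, 47.9374) (0, 44.023) (0, 35.915)]  |A|=337.8016
7. ⊥bis P1·P6 via (10.63,21.61): [(25.7457, 25.2931) (19.148, 46.7811) (13.6862, 47.9374) (0, 44.023) (0, 35.915)]  |A|=337.8016
8. canonical 5-gon: [(25.7457, 25.2931) (19.148, 46.7811) (13.6862, 47.9374) (0, 44.023) (0, 35.915)]
9. shoelace: 337.8016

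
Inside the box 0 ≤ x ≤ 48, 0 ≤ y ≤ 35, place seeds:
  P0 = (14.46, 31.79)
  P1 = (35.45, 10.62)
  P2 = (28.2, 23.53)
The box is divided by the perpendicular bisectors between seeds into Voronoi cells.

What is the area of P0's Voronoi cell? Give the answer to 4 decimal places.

1. box [0,48]×[0,35]: [(0, 0) (48, 0) (48, 35) (0, 35)]
2. ⊥bis P0·P1 via (24.955,21.205): [(0, 0) (3.5682, 0) (38.8683, 35) (0, 35)]  |A|=742.638
3. ⊥bis P0·P2 via (21.33,27.66): [(0, 0) (3.5682, 0) (6.3745, 2.7825) (25.7425, 35) (0, 35)]  |A|=531.1987
4. canonical 5-gon: [(0, 0) (3.5682, 0) (6.3745, 2.7825) (25.7425, 35) (0, 35)]
5. shoelace: 531.1987

Area of P0's cell: 531.1987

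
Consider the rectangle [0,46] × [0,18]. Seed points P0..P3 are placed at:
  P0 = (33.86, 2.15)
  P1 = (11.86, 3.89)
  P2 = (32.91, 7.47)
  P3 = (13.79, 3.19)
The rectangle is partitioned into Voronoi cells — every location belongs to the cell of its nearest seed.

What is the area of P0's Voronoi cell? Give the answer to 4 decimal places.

1. box [0,46]×[0,18]: [(0, 0) (46, 0) (46, 18) (0, 18)]
2. ⊥bis P0·P1 via (22.86,3.02): [(22.6211, 0) (46, 0) (46, 18) (24.0448, 18)]  |A|=408.0067
3. ⊥bis P0·P2 via (33.385,4.81): [(22.8528, 2.9293) (22.6211, 0) (46, 0) (46, 7.0627)]  |A|=115.9818
4. ⊥bis P0·P3 via (23.825,2.67): [(23.8476, 3.1069) (23.6866, 0) (46, 0) (46, 7.0627)]  |A|=112.8902
5. canonical 4-gon: [(23.8476, 3.1069) (23.6866, 0) (46, 0) (46, 7.0627)]
6. shoelace: 112.8902

Area of P0's cell: 112.8902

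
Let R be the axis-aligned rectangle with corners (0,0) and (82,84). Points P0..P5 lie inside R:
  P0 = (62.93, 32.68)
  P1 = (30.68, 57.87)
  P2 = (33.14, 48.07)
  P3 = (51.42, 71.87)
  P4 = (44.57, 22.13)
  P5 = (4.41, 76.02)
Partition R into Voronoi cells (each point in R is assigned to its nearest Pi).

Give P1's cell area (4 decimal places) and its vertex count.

Area of P1's cell: 677.1050 (3 vertices)

1. box [0,82]×[0,84]: [(0, 0) (82, 0) (82, 84) (0, 84)]
2. ⊥bis P1·P0 via (46.805,45.275): [(0, 0) (11.4414, 0) (77.0525, 84) (0, 84)]  |A|=3716.7434
3. ⊥bis P1·P2 via (31.91,52.97): [(0, 44.9599) (57.914, 59.4975) (77.0525, 84) (0, 84)]  |A|=2074.4716
4. ⊥bis P1·P3 via (41.05,64.87): [(0, 44.9599) (46.5946, 56.6561) (28.1368, 84) (0, 84)]  |A|=1294.2117
5. ⊥bis P1·P4 via (37.625,40): [(0, 44.9599) (46.5946, 56.6561) (28.1368, 84) (0, 84)]  |A|=1294.2117
6. ⊥bis P1·P5 via (17.545,66.945): [(2.8497, 45.6753) (46.5946, 56.6561) (28.7256, 83.1277)]  |A|=677.105
7. canonical 3-gon: [(2.8497, 45.6753) (46.5946, 56.6561) (28.7256, 83.1277)]
8. shoelace: 677.105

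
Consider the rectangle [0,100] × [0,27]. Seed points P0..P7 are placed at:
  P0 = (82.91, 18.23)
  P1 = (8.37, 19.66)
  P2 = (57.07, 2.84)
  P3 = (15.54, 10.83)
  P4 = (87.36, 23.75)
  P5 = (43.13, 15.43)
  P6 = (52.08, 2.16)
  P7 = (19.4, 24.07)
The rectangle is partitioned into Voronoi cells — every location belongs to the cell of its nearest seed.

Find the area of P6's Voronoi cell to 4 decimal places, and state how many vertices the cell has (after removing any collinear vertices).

Area of P6's cell: 127.9090 (3 vertices)

1. box [0,100]×[0,27]: [(0, 0) (100, 0) (100, 27) (0, 27)]
2. ⊥bis P6·P0 via (67.495,10.195): [(0, 0) (72.8091, 0) (58.7355, 27) (0, 27)]  |A|=1775.8517
3. ⊥bis P6·P1 via (30.225,10.91): [(25.857, 0) (72.8091, 0) (58.7355, 27) (36.6669, 27)]  |A|=931.7791
4. ⊥bis P6·P2 via (54.575,2.5): [(25.857, 0) (54.9157, 0) (51.2363, 27) (36.6669, 27)]  |A|=588.9795
5. ⊥bis P6·P3 via (33.81,6.495): [(32.2689, 0) (54.9157, 0) (51.2363, 27) (38.6753, 27)]  |A|=475.3052
6. ⊥bis P6·P4 via (69.72,12.955): [(32.2689, 0) (54.9157, 0) (51.2363, 27) (38.6753, 27)]  |A|=475.3052
7. ⊥bis P6·P5 via (47.605,8.795): [(34.5648, 0) (54.9157, 0) (53.2027, 12.5704)]  |A|=127.909
8. ⊥bis P6·P7 via (35.74,13.115): [(34.5648, 0) (54.9157, 0) (53.2027, 12.5704)]  |A|=127.909
9. canonical 3-gon: [(34.5648, 0) (54.9157, 0) (53.2027, 12.5704)]
10. shoelace: 127.909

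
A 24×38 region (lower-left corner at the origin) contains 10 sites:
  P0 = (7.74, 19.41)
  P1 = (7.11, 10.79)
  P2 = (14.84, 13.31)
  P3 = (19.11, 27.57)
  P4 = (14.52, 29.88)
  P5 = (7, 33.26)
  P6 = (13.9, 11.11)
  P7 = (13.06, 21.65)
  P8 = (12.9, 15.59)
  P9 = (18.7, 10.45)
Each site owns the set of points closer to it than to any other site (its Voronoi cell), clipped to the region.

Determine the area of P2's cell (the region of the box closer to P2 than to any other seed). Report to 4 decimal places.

1. box [0,24]×[0,38]: [(0, 0) (24, 0) (24, 38) (0, 38)]
2. ⊥bis P2·P0 via (11.29,16.36): [(0, 3.2192) (0, 0) (24, 0) (24, 31.1536)]  |A|=412.4734
3. ⊥bis P2·P1 via (10.975,12.05): [(10.0431, 14.9087) (14.9033, 0) (24, 0) (24, 31.1536)]  |A|=285.2139
4. ⊥bis P2·P3 via (16.975,20.44): [(15.2414, 20.9591) (10.0431, 14.9087) (14.9033, 0) (24, 0) (24, 18.3364)]  |A|=229.0834
5. ⊥bis P2·P4 via (14.68,21.595): [(15.2414, 20.9591) (10.0431, 14.9087) (14.9033, 0) (24, 0) (24, 18.3364)]  |A|=229.0834
6. ⊥bis P2·P5 via (10.92,23.285): [(15.2414, 20.9591) (10.0431, 14.9087) (14.9033, 0) (24, 0) (24, 18.3364)]  |A|=229.0834
7. ⊥bis P2·P6 via (14.37,12.21): [(15.2414, 20.9591) (10.0431, 14.9087) (10.365, 13.9212) (24, 8.0954) (24, 18.3364)]  |A|=110.5747
8. ⊥bis P2·P7 via (13.95,17.48): [(21.4876, 19.0887) (11.871, 17.0363) (10.0431, 14.9087) (10.365, 13.9212) (24, 8.0954) (24, 18.3364)]  |A|=95.1713
9. ⊥bis P2·P8 via (13.87,14.45): [(21.4876, 19.0887) (18.5965, 18.4717) (12.2846, 13.101) (24, 8.0954) (24, 18.3364)]  |A|=76.7887
10. ⊥bis P2·P9 via (16.77,11.88): [(21.998, 18.9359) (21.4876, 19.0887) (18.5965, 18.4717) (12.2846, 13.101) (16.3786, 11.3518)]  |A|=28.4869
11. canonical 5-gon: [(21.998, 18.9359) (21.4876, 19.0887) (18.5965, 18.4717) (12.2846, 13.101) (16.3786, 11.3518)]
12. shoelace: 28.4869

Area of P2's cell: 28.4869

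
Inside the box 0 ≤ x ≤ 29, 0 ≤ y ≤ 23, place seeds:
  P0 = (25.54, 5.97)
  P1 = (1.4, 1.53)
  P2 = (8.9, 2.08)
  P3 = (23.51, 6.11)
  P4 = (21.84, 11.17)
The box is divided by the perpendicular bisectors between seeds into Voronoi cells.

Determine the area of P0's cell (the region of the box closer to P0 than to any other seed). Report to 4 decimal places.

Area of P0's cell: 49.0381

1. box [0,29]×[0,23]: [(0, 0) (29, 0) (29, 23) (0, 23)]
2. ⊥bis P0·P1 via (13.47,3.75): [(14.1597, 0) (29, 0) (29, 23) (9.9294, 23)]  |A|=389.975
3. ⊥bis P0·P2 via (17.22,4.025): [(18.1609, 0) (29, 0) (29, 23) (12.7841, 23)]  |A|=311.1316
4. ⊥bis P0·P3 via (24.525,6.04): [(24.1084, 0) (29, 0) (29, 23) (25.6947, 23)]  |A|=94.2643
5. ⊥bis P0·P4 via (23.69,8.57): [(24.7516, 9.3254) (24.1084, 0) (29, 0) (29, 12.3483)]  |A|=49.0381
6. canonical 4-gon: [(24.7516, 9.3254) (24.1084, 0) (29, 0) (29, 12.3483)]
7. shoelace: 49.0381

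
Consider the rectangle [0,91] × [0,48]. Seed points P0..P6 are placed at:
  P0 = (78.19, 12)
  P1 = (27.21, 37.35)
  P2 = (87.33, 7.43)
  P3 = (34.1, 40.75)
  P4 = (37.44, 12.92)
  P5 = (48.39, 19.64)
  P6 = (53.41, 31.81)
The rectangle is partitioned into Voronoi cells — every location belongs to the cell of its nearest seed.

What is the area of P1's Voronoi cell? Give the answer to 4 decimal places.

1. box [0,91]×[0,48]: [(0, 0) (91, 0) (91, 48) (0, 48)]
2. ⊥bis P1·P0 via (52.7,24.675): [(0, 0) (40.4303, 0) (64.2984, 48) (0, 48)]  |A|=2513.489
3. ⊥bis P1·P2 via (57.27,22.39): [(0, 0) (40.4303, 0) (64.2984, 48) (0, 48)]  |A|=2513.489
4. ⊥bis P1·P3 via (30.655,39.05): [(0, 0) (40.4303, 0) (45.1957, 9.5836) (26.2385, 48) (0, 48)]  |A|=1782.4252
5. ⊥bis P1·P4 via (32.325,25.135): [(0, 11.599) (36.6317, 26.9384) (26.2385, 48) (0, 48)]  |A|=943.027
6. ⊥bis P1·P5 via (37.8,28.495): [(0, 11.599) (36.4266, 26.8526) (36.5822, 27.0386) (26.2385, 48) (0, 48)]  |A|=943.0146
7. ⊥bis P1·P6 via (40.31,34.58): [(0, 11.599) (36.4266, 26.8526) (36.5822, 27.0386) (26.2385, 48) (0, 48)]  |A|=943.0146
8. canonical 5-gon: [(0, 11.599) (36.4266, 26.8526) (36.5822, 27.0386) (26.2385, 48) (0, 48)]
9. shoelace: 943.0146

Area of P1's cell: 943.0146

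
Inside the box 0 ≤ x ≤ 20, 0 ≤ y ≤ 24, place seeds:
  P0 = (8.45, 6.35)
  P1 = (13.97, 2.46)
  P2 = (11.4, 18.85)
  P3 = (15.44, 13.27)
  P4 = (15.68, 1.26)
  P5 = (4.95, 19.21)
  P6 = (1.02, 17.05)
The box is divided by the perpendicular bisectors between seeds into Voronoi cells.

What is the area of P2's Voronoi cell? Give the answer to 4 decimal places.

Area of P2's cell: 88.1903

1. box [0,20]×[0,24]: [(0, 0) (20, 0) (20, 24) (0, 24)]
2. ⊥bis P2·P0 via (9.925,12.6): [(0, 14.9423) (20, 10.2223) (20, 24) (0, 24)]  |A|=228.354
3. ⊥bis P2·P1 via (12.685,10.655): [(0, 14.9423) (15.9784, 11.1714) (20, 11.802) (20, 24) (0, 24)]  |A|=225.1775
4. ⊥bis P2·P3 via (13.42,16.06): [(0, 14.9423) (8.9567, 12.8285) (20, 20.824) (20, 24) (0, 24)]  |A|=169.8151
5. ⊥bis P2·P4 via (13.54,10.055): [(0, 14.9423) (8.9567, 12.8285) (20, 20.824) (20, 24) (0, 24)]  |A|=169.8151
6. ⊥bis P2·P5 via (8.175,19.03): [(7.8435, 13.0912) (8.9567, 12.8285) (20, 20.824) (20, 24) (8.4524, 24)]  |A|=88.1903
7. ⊥bis P2·P6 via (6.21,17.95): [(7.8435, 13.0912) (8.9567, 12.8285) (20, 20.824) (20, 24) (8.4524, 24)]  |A|=88.1903
8. canonical 5-gon: [(7.8435, 13.0912) (8.9567, 12.8285) (20, 20.824) (20, 24) (8.4524, 24)]
9. shoelace: 88.1903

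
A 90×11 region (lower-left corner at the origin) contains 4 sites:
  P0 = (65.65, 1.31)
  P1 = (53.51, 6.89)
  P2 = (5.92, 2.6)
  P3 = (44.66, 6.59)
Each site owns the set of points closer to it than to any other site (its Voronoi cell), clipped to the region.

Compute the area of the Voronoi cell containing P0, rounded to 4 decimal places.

1. box [0,90]×[0,11]: [(0, 0) (90, 0) (90, 11) (0, 11)]
2. ⊥bis P0·P1 via (59.58,4.1): [(57.6955, 0) (90, 0) (90, 11) (62.7515, 11)]  |A|=327.5416
3. ⊥bis P0·P2 via (35.785,1.955): [(57.6955, 0) (90, 0) (90, 11) (62.7515, 11)]  |A|=327.5416
4. ⊥bis P0·P3 via (55.155,3.95): [(57.6955, 0) (90, 0) (90, 11) (62.7515, 11)]  |A|=327.5416
5. canonical 4-gon: [(57.6955, 0) (90, 0) (90, 11) (62.7515, 11)]
6. shoelace: 327.5416

Area of P0's cell: 327.5416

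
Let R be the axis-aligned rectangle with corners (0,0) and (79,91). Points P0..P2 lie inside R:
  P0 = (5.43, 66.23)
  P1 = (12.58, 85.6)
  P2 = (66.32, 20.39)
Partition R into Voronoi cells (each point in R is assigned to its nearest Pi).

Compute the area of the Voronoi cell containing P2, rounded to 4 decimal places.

Area of P2's cell: 3585.7109

1. box [0,79]×[0,91]: [(0, 0) (79, 0) (79, 91) (0, 91)]
2. ⊥bis P2·P0 via (35.875,43.31): [(3.2698, 0) (79, 0) (79, 91) (71.7776, 91)]  |A|=3774.3429
3. ⊥bis P2·P1 via (39.45,52.995): [(49.2401, 61.0631) (3.2698, 0) (79, 0) (79, 85.5884)]  |A|=3585.7109
4. canonical 4-gon: [(49.2401, 61.0631) (3.2698, 0) (79, 0) (79, 85.5884)]
5. shoelace: 3585.7109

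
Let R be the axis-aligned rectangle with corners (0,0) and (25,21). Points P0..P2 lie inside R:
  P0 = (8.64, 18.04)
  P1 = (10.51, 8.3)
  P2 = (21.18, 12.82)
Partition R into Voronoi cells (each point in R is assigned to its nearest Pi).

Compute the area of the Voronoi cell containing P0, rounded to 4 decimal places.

Area of P0's cell: 128.9259

1. box [0,25]×[0,21]: [(0, 0) (25, 0) (25, 21) (0, 21)]
2. ⊥bis P0·P1 via (9.575,13.17): [(0, 11.3317) (25, 16.1315) (25, 21) (0, 21)]  |A|=181.7106
3. ⊥bis P0·P2 via (14.91,15.43): [(0, 11.3317) (14.3509, 14.0869) (17.2286, 21) (0, 21)]  |A|=128.9259
4. canonical 4-gon: [(0, 11.3317) (14.3509, 14.0869) (17.2286, 21) (0, 21)]
5. shoelace: 128.9259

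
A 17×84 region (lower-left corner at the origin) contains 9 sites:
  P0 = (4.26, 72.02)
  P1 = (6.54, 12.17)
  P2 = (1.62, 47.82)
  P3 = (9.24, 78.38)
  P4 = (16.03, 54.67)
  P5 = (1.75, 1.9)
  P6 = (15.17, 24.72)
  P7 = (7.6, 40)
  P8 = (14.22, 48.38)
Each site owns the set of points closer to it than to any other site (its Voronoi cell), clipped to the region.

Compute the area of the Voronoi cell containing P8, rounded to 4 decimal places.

Area of P8's cell: 85.3085

1. box [0,17]×[0,84]: [(0, 0) (17, 0) (17, 84) (0, 84)]
2. ⊥bis P8·P0 via (9.24,60.2): [(0, 56.307) (0, 0) (17, 0) (17, 63.4694)]  |A|=1018.0998
3. ⊥bis P8·P1 via (10.38,30.275): [(0, 56.307) (0, 32.4766) (17, 28.8709) (17, 63.4694)]  |A|=496.6462
4. ⊥bis P8·P2 via (7.92,48.1): [(7.4164, 59.4317) (8.6964, 30.6321) (17, 28.8709) (17, 63.4694)]  |A|=284.2333
5. ⊥bis P8·P3 via (11.73,63.38): [(7.4164, 59.4317) (8.6964, 30.6321) (17, 28.8709) (17, 63.4694)]  |A|=284.2333
6. ⊥bis P8·P4 via (15.125,51.525): [(7.6725, 53.6695) (8.6964, 30.6321) (17, 28.8709) (17, 50.9855)]  |A|=197.8828
7. ⊥bis P8·P5 via (7.985,25.14): [(7.6725, 53.6695) (8.6964, 30.6321) (17, 28.8709) (17, 50.9855)]  |A|=197.8828
8. ⊥bis P8·P6 via (14.695,36.55): [(7.6725, 53.6695) (8.4445, 36.299) (17, 36.6426) (17, 50.9855)]  |A|=141.3313
9. ⊥bis P8·P7 via (10.91,44.19): [(7.6725, 53.6695) (7.9913, 46.4957) (17, 39.379) (17, 50.9855)]  |A|=85.3085
10. canonical 4-gon: [(7.6725, 53.6695) (7.9913, 46.4957) (17, 39.379) (17, 50.9855)]
11. shoelace: 85.3085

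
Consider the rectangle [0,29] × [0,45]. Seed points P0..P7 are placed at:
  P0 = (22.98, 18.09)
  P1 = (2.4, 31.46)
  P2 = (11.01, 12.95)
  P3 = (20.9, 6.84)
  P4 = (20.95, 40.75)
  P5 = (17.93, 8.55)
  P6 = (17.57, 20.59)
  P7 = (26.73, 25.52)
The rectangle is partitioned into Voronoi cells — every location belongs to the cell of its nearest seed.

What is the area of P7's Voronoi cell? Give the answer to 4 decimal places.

Area of P7's cell: 104.5129

1. box [0,29]×[0,45]: [(0, 0) (29, 0) (29, 45) (0, 45)]
2. ⊥bis P7·P0 via (24.855,21.805): [(0, 34.3496) (29, 19.713) (29, 45) (0, 45)]  |A|=521.0929
3. ⊥bis P7·P1 via (14.565,28.49): [(14.2408, 27.1621) (29, 19.713) (29, 45) (18.5958, 45)]  |A|=279.4026
4. ⊥bis P7·P2 via (18.87,19.235): [(14.2408, 27.1621) (29, 19.713) (29, 45) (18.5958, 45)]  |A|=279.4026
5. ⊥bis P7·P3 via (23.815,16.18): [(14.2408, 27.1621) (29, 19.713) (29, 45) (18.5958, 45)]  |A|=279.4026
6. ⊥bis P7·P4 via (23.84,33.135): [(14.8677, 29.7299) (14.2408, 27.1621) (29, 19.713) (29, 35.0933)]  |A|=129.9638
7. ⊥bis P7·P5 via (22.33,17.035): [(14.8677, 29.7299) (14.2408, 27.1621) (29, 19.713) (29, 35.0933)]  |A|=129.9638
8. ⊥bis P7·P6 via (22.15,23.055): [(17.9317, 30.8927) (22.0648, 23.2132) (29, 19.713) (29, 35.0933)]  |A|=104.5129
9. canonical 4-gon: [(17.9317, 30.8927) (22.0648, 23.2132) (29, 19.713) (29, 35.0933)]
10. shoelace: 104.5129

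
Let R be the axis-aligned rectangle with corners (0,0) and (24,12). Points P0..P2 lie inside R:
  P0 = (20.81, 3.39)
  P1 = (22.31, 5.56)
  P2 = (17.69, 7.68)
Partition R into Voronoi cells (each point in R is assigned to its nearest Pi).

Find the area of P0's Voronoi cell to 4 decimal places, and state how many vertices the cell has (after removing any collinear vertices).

1. box [0,24]×[0,12]: [(0, 0) (24, 0) (24, 12) (0, 12)]
2. ⊥bis P0·P1 via (21.56,4.475): [(0, 0) (24, 0) (24, 2.7884) (10.6738, 12) (0, 12)]  |A|=226.6221
3. ⊥bis P0·P2 via (19.25,5.535): [(11.6394, 0) (24, 0) (24, 2.7884) (19.6284, 5.8102)]  |A|=42.0037
4. canonical 4-gon: [(11.6394, 0) (24, 0) (24, 2.7884) (19.6284, 5.8102)]
5. shoelace: 42.0037

Area of P0's cell: 42.0037 (4 vertices)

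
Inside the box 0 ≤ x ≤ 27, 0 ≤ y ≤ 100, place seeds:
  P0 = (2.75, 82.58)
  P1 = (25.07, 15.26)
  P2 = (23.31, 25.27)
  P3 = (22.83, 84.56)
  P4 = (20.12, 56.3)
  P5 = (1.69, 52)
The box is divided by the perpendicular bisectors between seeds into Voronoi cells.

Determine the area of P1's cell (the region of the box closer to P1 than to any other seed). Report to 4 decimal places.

Area of P1's cell: 496.4069

1. box [0,27]×[0,100]: [(0, 0) (27, 0) (27, 100) (0, 100)]
2. ⊥bis P1·P0 via (13.91,48.92): [(0, 44.3081) (0, 0) (27, 0) (27, 53.26)]  |A|=1317.1697
3. ⊥bis P1·P2 via (24.19,20.265): [(0, 16.0118) (0, 0) (27, 0) (27, 20.7591)]  |A|=496.4069
4. ⊥bis P1·P3 via (23.95,49.91): [(0, 16.0118) (0, 0) (27, 0) (27, 20.7591)]  |A|=496.4069
5. ⊥bis P1·P4 via (22.595,35.78): [(0, 16.0118) (0, 0) (27, 0) (27, 20.7591)]  |A|=496.4069
6. ⊥bis P1·P5 via (13.38,33.63): [(0, 16.0118) (0, 0) (27, 0) (27, 20.7591)]  |A|=496.4069
7. canonical 4-gon: [(0, 16.0118) (0, 0) (27, 0) (27, 20.7591)]
8. shoelace: 496.4069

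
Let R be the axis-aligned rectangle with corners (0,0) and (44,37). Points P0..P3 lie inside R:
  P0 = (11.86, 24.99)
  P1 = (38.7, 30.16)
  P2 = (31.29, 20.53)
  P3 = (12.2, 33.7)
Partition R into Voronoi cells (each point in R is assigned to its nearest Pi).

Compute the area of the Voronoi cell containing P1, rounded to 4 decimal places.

1. box [0,44]×[0,37]: [(0, 0) (44, 0) (44, 37) (0, 37)]
2. ⊥bis P1·P0 via (25.28,27.575): [(30.5916, 0) (44, 0) (44, 37) (23.4645, 37)]  |A|=627.962
3. ⊥bis P1·P2 via (34.995,25.345): [(24.0938, 33.7332) (44, 18.4159) (44, 37) (23.4645, 37)]  |A|=218.5124
4. ⊥bis P1·P3 via (25.45,31.93): [(25.542, 32.6188) (44, 18.4159) (44, 37) (26.1273, 37)]  |A|=210.6644
5. canonical 4-gon: [(25.542, 32.6188) (44, 18.4159) (44, 37) (26.1273, 37)]
6. shoelace: 210.6644

Area of P1's cell: 210.6644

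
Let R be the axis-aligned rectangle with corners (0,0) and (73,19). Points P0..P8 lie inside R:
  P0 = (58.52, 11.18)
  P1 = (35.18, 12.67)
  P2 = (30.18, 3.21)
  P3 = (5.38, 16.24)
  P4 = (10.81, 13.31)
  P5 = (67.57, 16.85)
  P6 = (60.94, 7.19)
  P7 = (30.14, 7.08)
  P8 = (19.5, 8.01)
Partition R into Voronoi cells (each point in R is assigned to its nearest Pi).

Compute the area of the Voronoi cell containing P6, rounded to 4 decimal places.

1. box [0,73]×[0,19]: [(0, 0) (73, 0) (73, 19) (0, 19)]
2. ⊥bis P6·P0 via (59.73,9.185): [(44.5861, 0) (73, 0) (73, 17.2335)]  |A|=244.8348
3. ⊥bis P6·P1 via (48.06,9.93): [(46.1492, 0.948) (45.9476, 0) (73, 0) (73, 17.2335)]  |A|=244.1894
4. ⊥bis P6·P2 via (45.56,5.2): [(46.1492, 0.948) (46.1249, 0.8338) (46.2328, 0) (73, 0) (73, 17.2335)]  |A|=244.0705
5. ⊥bis P6·P3 via (33.16,11.715): [(46.1492, 0.948) (46.1249, 0.8338) (46.2328, 0) (73, 0) (73, 17.2335)]  |A|=244.0705
6. ⊥bis P6·P4 via (35.875,10.25): [(46.1492, 0.948) (46.1249, 0.8338) (46.2328, 0) (73, 0) (73, 17.2335)]  |A|=244.0705
7. ⊥bis P6·P5 via (64.255,12.02): [(64.325, 11.9719) (46.1492, 0.948) (46.1249, 0.8338) (46.2328, 0) (73, 0) (73, 6.018)]  |A|=195.4234
8. ⊥bis P6·P7 via (45.54,7.135): [(64.325, 11.9719) (46.1492, 0.948) (46.1249, 0.8338) (46.2328, 0) (73, 0) (73, 6.018)]  |A|=195.4234
9. ⊥bis P6·P8 via (40.22,7.6): [(64.325, 11.9719) (46.1492, 0.948) (46.1249, 0.8338) (46.2328, 0) (73, 0) (73, 6.018)]  |A|=195.4234
10. canonical 6-gon: [(64.325, 11.9719) (46.1492, 0.948) (46.1249, 0.8338) (46.2328, 0) (73, 0) (73, 6.018)]
11. shoelace: 195.4234

Area of P6's cell: 195.4234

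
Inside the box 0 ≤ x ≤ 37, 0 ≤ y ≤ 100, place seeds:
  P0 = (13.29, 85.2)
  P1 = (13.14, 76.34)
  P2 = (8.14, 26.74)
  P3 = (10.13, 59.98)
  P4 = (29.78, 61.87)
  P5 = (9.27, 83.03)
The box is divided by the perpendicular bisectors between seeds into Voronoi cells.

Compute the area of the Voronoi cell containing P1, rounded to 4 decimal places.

Area of P1's cell: 271.0508

1. box [0,37]×[0,100]: [(0, 0) (37, 0) (37, 100) (0, 100)]
2. ⊥bis P1·P0 via (13.215,80.77): [(0, 80.9937) (0, 0) (37, 0) (37, 80.3673)]  |A|=2985.1794
3. ⊥bis P1·P2 via (10.64,51.54): [(0, 80.9937) (0, 52.6126) (37, 48.8827) (37, 80.3673)]  |A|=1107.516
4. ⊥bis P1·P3 via (11.635,68.16): [(0, 80.9937) (0, 70.3007) (37, 63.4932) (37, 80.3673)]  |A|=509.9926
5. ⊥bis P1·P4 via (21.46,69.105): [(31.337, 80.4632) (0, 80.9937) (0, 70.3007) (19.3965, 66.732)]  |A|=322.0183
6. ⊥bis P1·P5 via (11.205,79.685): [(31.337, 80.4632) (13.0844, 80.7722) (0, 73.2032) (0, 70.3007) (19.3965, 66.732)]  |A|=271.0508
7. canonical 5-gon: [(31.337, 80.4632) (13.0844, 80.7722) (0, 73.2032) (0, 70.3007) (19.3965, 66.732)]
8. shoelace: 271.0508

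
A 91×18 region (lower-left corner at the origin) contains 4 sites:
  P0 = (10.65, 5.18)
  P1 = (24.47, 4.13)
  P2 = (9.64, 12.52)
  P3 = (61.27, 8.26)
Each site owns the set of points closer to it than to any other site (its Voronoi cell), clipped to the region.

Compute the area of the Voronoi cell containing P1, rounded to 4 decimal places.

1. box [0,91]×[0,18]: [(0, 0) (91, 0) (91, 18) (0, 18)]
2. ⊥bis P1·P0 via (17.56,4.655): [(17.2063, 0) (91, 0) (91, 18) (18.5739, 18)]  |A|=1315.9779
3. ⊥bis P1·P2 via (17.055,8.325): [(17.9604, 9.9254) (17.2063, 0) (91, 0) (91, 18) (22.5286, 18)]  |A|=1300.0117
4. ⊥bis P1·P3 via (42.87,6.195): [(17.9604, 9.9254) (17.2063, 0) (43.5653, 0) (41.5451, 18) (22.5286, 18)]  |A|=428.0053
5. canonical 5-gon: [(17.9604, 9.9254) (17.2063, 0) (43.5653, 0) (41.5451, 18) (22.5286, 18)]
6. shoelace: 428.0053

Area of P1's cell: 428.0053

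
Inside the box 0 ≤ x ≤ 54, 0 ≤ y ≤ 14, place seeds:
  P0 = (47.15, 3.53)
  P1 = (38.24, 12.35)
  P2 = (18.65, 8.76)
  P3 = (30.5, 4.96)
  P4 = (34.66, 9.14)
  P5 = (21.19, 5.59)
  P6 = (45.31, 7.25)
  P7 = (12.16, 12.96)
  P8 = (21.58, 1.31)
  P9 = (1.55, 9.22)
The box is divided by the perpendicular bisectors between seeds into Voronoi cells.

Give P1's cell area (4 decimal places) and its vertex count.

Area of P1's cell: 39.2728 (3 vertices)

1. box [0,54]×[0,14]: [(0, 0) (54, 0) (54, 14) (0, 14)]
2. ⊥bis P1·P0 via (42.695,7.94): [(0, 0) (34.8352, 0) (48.6938, 14) (0, 14)]  |A|=584.7029
3. ⊥bis P1·P2 via (28.445,10.555): [(30.3793, 0) (34.8352, 0) (48.6938, 14) (27.8137, 14)]  |A|=177.3522
4. ⊥bis P1·P3 via (34.37,8.655): [(38.8048, 4.0101) (48.6938, 14) (29.2667, 14)]  |A|=97.037
5. ⊥bis P1·P4 via (36.45,10.745): [(40.7379, 5.9629) (48.6938, 14) (33.5314, 14)]  |A|=60.9308
6. ⊥bis P1·P5 via (29.715,8.97): [(40.7379, 5.9629) (48.6938, 14) (33.5314, 14)]  |A|=60.9308
7. ⊥bis P1·P6 via (41.775,9.8): [(39.7787, 7.0326) (44.8047, 14) (33.5314, 14)]  |A|=39.2728
8. ⊥bis P1·P7 via (25.2,12.655): [(39.7787, 7.0326) (44.8047, 14) (33.5314, 14)]  |A|=39.2728
9. ⊥bis P1·P8 via (29.91,6.83): [(39.7787, 7.0326) (44.8047, 14) (33.5314, 14)]  |A|=39.2728
10. ⊥bis P1·P9 via (19.895,10.785): [(39.7787, 7.0326) (44.8047, 14) (33.5314, 14)]  |A|=39.2728
11. canonical 3-gon: [(39.7787, 7.0326) (44.8047, 14) (33.5314, 14)]
12. shoelace: 39.2728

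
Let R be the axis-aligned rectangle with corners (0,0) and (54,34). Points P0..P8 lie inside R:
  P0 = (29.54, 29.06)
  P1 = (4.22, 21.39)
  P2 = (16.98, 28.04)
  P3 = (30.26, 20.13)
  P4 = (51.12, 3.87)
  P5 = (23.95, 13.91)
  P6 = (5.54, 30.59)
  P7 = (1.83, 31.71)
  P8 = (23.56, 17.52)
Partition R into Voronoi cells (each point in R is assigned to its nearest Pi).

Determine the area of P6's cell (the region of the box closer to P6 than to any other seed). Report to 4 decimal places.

Area of P6's cell: 66.3721

1. box [0,54]×[0,34]: [(0, 0) (54, 0) (54, 34) (0, 34)]
2. ⊥bis P6·P0 via (17.54,29.825): [(0, 0) (15.6387, 0) (17.8062, 34) (0, 34)]  |A|=568.5618
3. ⊥bis P6·P1 via (4.88,25.99): [(0, 26.6902) (17.183, 24.2248) (17.8062, 34) (0, 34)]  |A|=149.8318
4. ⊥bis P6·P2 via (11.26,29.315): [(0, 26.6902) (10.3441, 25.206) (12.3043, 34) (0, 34)]  |A|=91.9087
5. ⊥bis P6·P3 via (17.9,25.36): [(0, 26.6902) (10.3441, 25.206) (12.3043, 34) (0, 34)]  |A|=91.9087
6. ⊥bis P6·P4 via (28.33,17.23): [(0, 26.6902) (10.3441, 25.206) (12.3043, 34) (0, 34)]  |A|=91.9087
7. ⊥bis P6·P5 via (14.745,22.25): [(0, 26.6902) (10.3441, 25.206) (12.3043, 34) (0, 34)]  |A|=91.9087
8. ⊥bis P6·P7 via (3.685,31.15): [(2.2415, 26.3686) (10.3441, 25.206) (12.3043, 34) (4.5454, 34)]  |A|=66.3721
9. ⊥bis P6·P8 via (14.55,24.055): [(2.2415, 26.3686) (10.3441, 25.206) (12.3043, 34) (4.5454, 34)]  |A|=66.3721
10. canonical 4-gon: [(2.2415, 26.3686) (10.3441, 25.206) (12.3043, 34) (4.5454, 34)]
11. shoelace: 66.3721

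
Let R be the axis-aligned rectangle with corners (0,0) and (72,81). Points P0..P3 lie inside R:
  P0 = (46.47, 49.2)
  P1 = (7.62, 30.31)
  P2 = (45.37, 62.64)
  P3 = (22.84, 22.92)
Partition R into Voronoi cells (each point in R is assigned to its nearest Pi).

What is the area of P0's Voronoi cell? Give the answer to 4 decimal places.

Area of P0's cell: 1552.7302

1. box [0,72]×[0,81]: [(0, 0) (72, 0) (72, 81) (0, 81)]
2. ⊥bis P0·P1 via (27.045,39.755): [(46.375, 0) (72, 0) (72, 81) (6.9905, 81)]  |A|=3670.6965
3. ⊥bis P0·P2 via (45.92,55.92): [(20.2083, 53.8156) (46.375, 0) (72, 0) (72, 58.0545)]  |A|=2192.8824
4. ⊥bis P0·P3 via (34.655,36.06): [(20.2083, 53.8156) (24.3256, 45.3478) (72, 2.4808) (72, 58.0545)]  |A|=1552.7302
5. canonical 4-gon: [(20.2083, 53.8156) (24.3256, 45.3478) (72, 2.4808) (72, 58.0545)]
6. shoelace: 1552.7302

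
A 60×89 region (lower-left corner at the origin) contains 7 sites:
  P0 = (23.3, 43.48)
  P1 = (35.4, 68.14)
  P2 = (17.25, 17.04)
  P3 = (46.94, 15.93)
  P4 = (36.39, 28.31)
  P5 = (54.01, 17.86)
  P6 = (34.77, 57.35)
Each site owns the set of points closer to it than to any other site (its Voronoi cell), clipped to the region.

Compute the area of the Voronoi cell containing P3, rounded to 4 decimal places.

Area of P3's cell: 426.5793

1. box [0,60]×[0,89]: [(0, 0) (60, 0) (60, 89) (0, 89)]
2. ⊥bis P3·P0 via (35.12,29.705): [(0.5019, 0) (60, 0) (60, 51.0539)]  |A|=1518.807
3. ⊥bis P3·P1 via (41.17,42.035): [(52.3758, 44.5118) (0.5019, 0) (60, 0) (60, 46.197)]  |A|=1500.292
4. ⊥bis P3·P2 via (32.095,16.485): [(52.3758, 44.5118) (32.5054, 27.4614) (31.4787, 0) (60, 0) (60, 46.197)]  |A|=1074.9579
5. ⊥bis P3·P4 via (41.665,22.12): [(31.9977, 13.8817) (31.4787, 0) (60, 0) (60, 37.7447)]  |A|=726.4322
6. ⊥bis P3·P5 via (50.475,16.895): [(47.6552, 27.2247) (31.9977, 13.8817) (31.4787, 0) (55.0871, 0)]  |A|=426.5793
7. ⊥bis P3·P6 via (40.855,36.64): [(47.6552, 27.2247) (31.9977, 13.8817) (31.4787, 0) (55.0871, 0)]  |A|=426.5793
8. canonical 4-gon: [(47.6552, 27.2247) (31.9977, 13.8817) (31.4787, 0) (55.0871, 0)]
9. shoelace: 426.5793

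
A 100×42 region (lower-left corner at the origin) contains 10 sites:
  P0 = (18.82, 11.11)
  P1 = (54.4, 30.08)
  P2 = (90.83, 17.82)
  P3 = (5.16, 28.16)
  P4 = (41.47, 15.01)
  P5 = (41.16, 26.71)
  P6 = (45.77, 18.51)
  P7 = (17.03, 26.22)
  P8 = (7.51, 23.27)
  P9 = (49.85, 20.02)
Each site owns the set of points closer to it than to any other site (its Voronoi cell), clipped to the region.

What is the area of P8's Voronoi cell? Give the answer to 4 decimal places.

Area of P8's cell: 190.1419

1. box [0,100]×[0,42]: [(0, 0) (100, 0) (100, 42) (0, 42)]
2. ⊥bis P8·P0 via (13.165,17.19): [(0, 4.9453) (39.8396, 42) (0, 42)]  |A|=738.123
3. ⊥bis P8·P1 via (30.955,26.675): [(0, 4.9453) (30.0515, 32.8961) (28.7293, 42) (0, 42)]  |A|=687.5495
4. ⊥bis P8·P2 via (49.17,20.545): [(0, 4.9453) (30.0515, 32.8961) (28.7293, 42) (0, 42)]  |A|=687.5495
5. ⊥bis P8·P3 via (6.335,25.715): [(0, 22.6706) (0, 4.9453) (30.0515, 32.8961) (29.4791, 36.8374)]  |A|=328.4838
6. ⊥bis P8·P4 via (24.49,19.14): [(28.7039, 36.4649) (0, 22.6706) (0, 4.9453) (27.1881, 30.2329)]  |A|=319.9457
7. ⊥bis P8·P5 via (24.335,24.99): [(23.4215, 33.9263) (0, 22.6706) (0, 4.9453) (24.0933, 27.3544)]  |A|=294.2733
8. ⊥bis P8·P6 via (26.64,20.89): [(23.4215, 33.9263) (0, 22.6706) (0, 4.9453) (24.0933, 27.3544)]  |A|=294.2733
9. ⊥bis P8·P7 via (12.27,24.745): [(11.2391, 28.0718) (0, 22.6706) (0, 4.9453) (14.2876, 18.2341)]  |A|=190.1419
10. ⊥bis P8·P9 via (28.68,21.645): [(11.2391, 28.0718) (0, 22.6706) (0, 4.9453) (14.2876, 18.2341)]  |A|=190.1419
11. canonical 4-gon: [(11.2391, 28.0718) (0, 22.6706) (0, 4.9453) (14.2876, 18.2341)]
12. shoelace: 190.1419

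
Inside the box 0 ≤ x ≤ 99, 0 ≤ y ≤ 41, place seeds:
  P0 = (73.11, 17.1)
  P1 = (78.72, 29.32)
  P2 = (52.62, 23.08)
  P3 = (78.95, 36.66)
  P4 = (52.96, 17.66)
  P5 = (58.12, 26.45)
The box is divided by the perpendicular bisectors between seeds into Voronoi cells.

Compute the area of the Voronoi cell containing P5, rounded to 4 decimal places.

1. box [0,99]×[0,41]: [(0, 0) (99, 0) (99, 41) (0, 41)]
2. ⊥bis P5·P0 via (65.615,21.775): [(0, 0) (52.0329, 0) (77.6066, 41) (0, 41)]  |A|=2657.6085
3. ⊥bis P5·P1 via (68.42,27.885): [(0, 0) (52.0329, 0) (68.6037, 26.5665) (66.5928, 41) (0, 41)]  |A|=2578.1249
4. ⊥bis P5·P2 via (55.37,24.765): [(61.371, 14.971) (68.6037, 26.5665) (66.5928, 41) (45.4224, 41)]  |A|=339.3772
5. ⊥bis P5·P3 via (68.535,31.555): [(61.371, 14.971) (68.6037, 26.5665) (67.66, 33.3402) (63.9055, 41) (45.4224, 41)]  |A|=329.0849
6. ⊥bis P5·P4 via (55.54,22.055): [(57.8678, 20.6885) (63.0425, 17.6508) (68.6037, 26.5665) (67.66, 33.3402) (63.9055, 41) (45.4224, 41)]  |A|=319.6125
7. canonical 6-gon: [(57.8678, 20.6885) (63.0425, 17.6508) (68.6037, 26.5665) (67.66, 33.3402) (63.9055, 41) (45.4224, 41)]
8. shoelace: 319.6125

Area of P5's cell: 319.6125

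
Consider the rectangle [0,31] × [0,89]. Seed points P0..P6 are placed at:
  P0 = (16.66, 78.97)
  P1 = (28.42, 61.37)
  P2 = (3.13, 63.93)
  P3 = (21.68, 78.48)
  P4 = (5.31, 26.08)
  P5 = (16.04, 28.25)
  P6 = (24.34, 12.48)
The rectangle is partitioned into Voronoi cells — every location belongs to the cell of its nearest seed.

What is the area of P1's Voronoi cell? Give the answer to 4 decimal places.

Area of P1's cell: 389.4060

1. box [0,31]×[0,89]: [(0, 0) (31, 0) (31, 89) (0, 89)]
2. ⊥bis P1·P0 via (22.54,70.17): [(0, 55.1092) (0, 0) (31, 0) (31, 75.8228)]  |A|=2029.446
3. ⊥bis P1·P2 via (15.775,62.65): [(16.1007, 65.8674) (9.4332, 0) (31, 0) (31, 75.8228)]  |A|=1275.1282
4. ⊥bis P1·P3 via (25.05,69.925): [(18.0416, 67.1642) (16.1007, 65.8674) (9.4332, 0) (31, 0) (31, 72.2688)]  |A|=1252.1011
5. ⊥bis P1·P4 via (16.865,43.725): [(18.0416, 67.1642) (16.1007, 65.8674) (14.0462, 45.5709) (31, 34.4686) (31, 72.2688)]  |A|=468.5043
6. ⊥bis P1·P5 via (22.23,44.81): [(18.0416, 67.1642) (16.1007, 65.8674) (14.2703, 47.7853) (31, 41.5318) (31, 72.2688)]  |A|=389.406
7. ⊥bis P1·P6 via (26.38,36.925): [(18.0416, 67.1642) (16.1007, 65.8674) (14.2703, 47.7853) (31, 41.5318) (31, 72.2688)]  |A|=389.406
8. canonical 5-gon: [(18.0416, 67.1642) (16.1007, 65.8674) (14.2703, 47.7853) (31, 41.5318) (31, 72.2688)]
9. shoelace: 389.406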